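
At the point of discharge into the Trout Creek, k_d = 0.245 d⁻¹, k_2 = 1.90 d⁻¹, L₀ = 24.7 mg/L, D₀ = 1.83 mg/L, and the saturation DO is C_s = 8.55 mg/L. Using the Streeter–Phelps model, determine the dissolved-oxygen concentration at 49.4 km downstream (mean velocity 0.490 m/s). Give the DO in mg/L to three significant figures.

Travel time t = x/v = 49.4 km / (0.490 m/s) = 49400 m / 0.490 m/s = 100800 s = 1.167 d.
k_d L₀/(k_2−k_d) = 0.245×24.7/(1.90−0.245) = 6.051/1.655 = 3.656 mg/L.
e^(−k_d t) = e^(−0.245×1.167) = 0.7514; e^(−k_2 t) = e^(−1.90×1.167) = 0.1089.
D = 3.656 × (0.7514 − 0.1089) + 1.83 × 0.1089 = 2.349 + 0.1993 = 2.548 mg/L.
DO = C_s − D = 8.55 − 2.548 = 6.002 mg/L.

DO ≈ 6.00 mg/L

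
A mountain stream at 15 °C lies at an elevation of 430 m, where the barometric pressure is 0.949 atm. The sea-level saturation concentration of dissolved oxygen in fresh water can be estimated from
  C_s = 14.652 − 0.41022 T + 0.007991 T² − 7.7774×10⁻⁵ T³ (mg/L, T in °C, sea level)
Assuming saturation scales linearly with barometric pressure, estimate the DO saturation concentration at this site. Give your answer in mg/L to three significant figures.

At sea level: C_s = 14.652 − 0.41022×15 + 0.007991×15² − 7.7774×10⁻⁵×15³ = 10.03 mg/L.
Pressure correction: C_s' = 10.03 × 0.949 = 9.522 mg/L.

C_s ≈ 9.52 mg/L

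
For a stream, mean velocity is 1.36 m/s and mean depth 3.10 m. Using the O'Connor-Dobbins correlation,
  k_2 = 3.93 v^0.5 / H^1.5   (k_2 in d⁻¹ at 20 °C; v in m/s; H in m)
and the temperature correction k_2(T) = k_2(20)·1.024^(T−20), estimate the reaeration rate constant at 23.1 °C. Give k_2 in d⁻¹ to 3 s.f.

k_2(20) = 3.93 × 1.36^0.5 / 3.10^1.5 = 3.93 × 1.166 / 5.458 = 0.8397 d⁻¹.
k_2(23.1) = 0.8397 × 1.024^(23.1−20) = 0.8397 × 1.076 = 0.9038 d⁻¹.

k_2 ≈ 0.904 d⁻¹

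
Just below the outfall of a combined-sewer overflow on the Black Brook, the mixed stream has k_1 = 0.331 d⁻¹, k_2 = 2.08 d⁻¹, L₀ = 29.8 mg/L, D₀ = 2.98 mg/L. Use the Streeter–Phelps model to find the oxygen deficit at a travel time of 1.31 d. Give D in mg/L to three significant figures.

D ≈ 3.48 mg/L

k_1 L₀/(k_2−k_1) = 0.331×29.8/(2.08−0.331) = 9.864/1.749 = 5.640 mg/L.
e^(−k_1 t) = e^(−0.331×1.310) = 0.6482; e^(−k_2 t) = e^(−2.08×1.310) = 0.06556.
D = 5.640 × (0.6482 − 0.06556) + 2.98 × 0.06556 = 3.286 + 0.1954 = 3.481 mg/L.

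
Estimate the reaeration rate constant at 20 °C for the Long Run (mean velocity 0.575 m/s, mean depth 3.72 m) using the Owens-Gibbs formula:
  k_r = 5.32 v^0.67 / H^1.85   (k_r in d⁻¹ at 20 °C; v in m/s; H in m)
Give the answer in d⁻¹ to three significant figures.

k_r = 5.32 × 0.575^0.67 / 3.72^1.85 = 5.32 × 0.6902 / 11.36 = 0.3231 d⁻¹.

k_r ≈ 0.323 d⁻¹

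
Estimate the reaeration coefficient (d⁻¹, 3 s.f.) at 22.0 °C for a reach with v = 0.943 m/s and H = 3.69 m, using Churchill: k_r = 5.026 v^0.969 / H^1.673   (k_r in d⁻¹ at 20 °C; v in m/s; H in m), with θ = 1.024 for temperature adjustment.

k_r(20) = 5.026 × 0.943^0.969 / 3.69^1.673 = 5.026 × 0.9447 / 8.885 = 0.5344 d⁻¹.
k_r(22.0) = 0.5344 × 1.024^(22.0−20) = 0.5344 × 1.049 = 0.5604 d⁻¹.

k_r ≈ 0.560 d⁻¹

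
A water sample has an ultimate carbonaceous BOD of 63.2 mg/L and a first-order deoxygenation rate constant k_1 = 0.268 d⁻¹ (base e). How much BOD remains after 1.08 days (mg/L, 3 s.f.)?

L_t = L₀ e^(−k_1 t) = 63.2 × e^(−0.268×1.08) = 63.2 × 0.7487 = 47.32 mg/L.

L ≈ 47.3 mg/L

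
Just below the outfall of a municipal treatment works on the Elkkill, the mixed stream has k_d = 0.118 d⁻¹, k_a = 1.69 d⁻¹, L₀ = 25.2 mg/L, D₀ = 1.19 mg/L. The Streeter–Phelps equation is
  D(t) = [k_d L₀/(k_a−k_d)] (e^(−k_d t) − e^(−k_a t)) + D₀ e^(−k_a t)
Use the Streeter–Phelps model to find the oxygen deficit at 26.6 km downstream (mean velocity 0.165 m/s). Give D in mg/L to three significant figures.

Travel time t = x/v = 26.6 km / (0.165 m/s) = 26600 m / 0.165 m/s = 161200 s = 1.866 d.
k_d L₀/(k_a−k_d) = 0.118×25.2/(1.69−0.118) = 2.974/1.572 = 1.892 mg/L.
e^(−k_d t) = e^(−0.118×1.866) = 0.8024; e^(−k_a t) = e^(−1.69×1.866) = 0.04271.
D = 1.892 × (0.8024 − 0.04271) + 1.19 × 0.04271 = 1.437 + 0.05082 = 1.488 mg/L.

D ≈ 1.49 mg/L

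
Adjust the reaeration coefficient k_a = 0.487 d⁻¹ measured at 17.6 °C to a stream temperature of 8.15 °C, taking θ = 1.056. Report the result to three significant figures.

k_a ≈ 0.291 d⁻¹

k_a(T₂) = k_a(T₁) · θ^(T₂−T₁) = 0.487 × 1.056^(8.15−17.6)
= 0.487 × 1.056^-9.45 = 0.487 × 0.5976 = 0.2910 d⁻¹.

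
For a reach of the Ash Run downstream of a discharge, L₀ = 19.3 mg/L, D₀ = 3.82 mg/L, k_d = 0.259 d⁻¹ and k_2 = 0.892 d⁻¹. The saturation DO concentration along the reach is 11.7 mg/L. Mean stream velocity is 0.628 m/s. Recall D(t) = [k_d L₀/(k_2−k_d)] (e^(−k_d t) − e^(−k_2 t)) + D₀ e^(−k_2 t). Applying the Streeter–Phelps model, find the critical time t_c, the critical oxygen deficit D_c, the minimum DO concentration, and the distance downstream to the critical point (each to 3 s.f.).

t_c ≈ 0.909 d; D_c ≈ 4.43 mg/L; min DO ≈ 7.27 mg/L; x_c ≈ 49.3 km

At the critical point dD/dt = 0, so k_d L₀ e^(−k_d t) = k_2 D. Substituting D(t) from the Streeter–Phelps equation and solving for t gives
t_c = ln[(k_2/k_d)(1 − D₀(k_2−k_d)/(k_d L₀))] / (k_2−k_d).
Here k_2−k_d = 0.6330 d⁻¹ and 1 − D₀(k_2−k_d)/(k_d L₀) = 1 − 3.82×0.6330/(0.259×19.3) = 0.5163, so
t_c = ln(3.444 × 0.5163) / 0.6330 = 0.5755 / 0.6330 = 0.9092 d.
L(t_c) = L₀ e^(−k_d t_c) = 19.3 × 0.7902 = 15.25 mg/L, and at the critical point k_2 D_c = k_d L, so D_c = (0.259/0.892) × 15.25 = 4.428 mg/L.
Minimum DO = C_s − D_c = 11.7 − 4.428 = 7.272 mg/L.
x_c = v t_c = 0.628 m/s × 0.9092 d × 86400 s/d = 49330 m ≈ 49.3 km.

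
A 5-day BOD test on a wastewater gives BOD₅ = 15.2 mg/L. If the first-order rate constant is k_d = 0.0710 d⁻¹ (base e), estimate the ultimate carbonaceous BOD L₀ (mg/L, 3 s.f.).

L₀ ≈ 50.9 mg/L

BOD₅ = L₀(1 − e^(−5k_d)) ⇒ L₀ = BOD₅ / (1 − e^(−5×0.0710))
= 15.2 / (1 − 0.7012) = 15.2 / 0.2988 = 50.87 mg/L.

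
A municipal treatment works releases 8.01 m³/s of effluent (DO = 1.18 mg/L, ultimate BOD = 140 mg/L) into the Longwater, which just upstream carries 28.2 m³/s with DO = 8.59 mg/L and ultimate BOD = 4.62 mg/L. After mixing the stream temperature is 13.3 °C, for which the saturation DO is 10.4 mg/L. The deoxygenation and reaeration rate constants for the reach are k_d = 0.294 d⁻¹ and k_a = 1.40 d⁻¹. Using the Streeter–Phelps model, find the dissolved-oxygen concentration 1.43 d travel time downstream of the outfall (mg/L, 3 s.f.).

DO ≈ 5.14 mg/L

Mixed DO = (28.2×8.59 + 8.01×1.18)/(28.2+8.01) = 251.7/36.21 = 6.951 mg/L.
Mixed L₀ = (28.2×4.62 + 8.01×140)/(36.21) = 1252/36.21 = 34.57 mg/L.
Initial deficit D₀ = C_s − DO₀ = 10.4 − 6.951 = 3.449 mg/L.
D(1.43) = [0.294×34.57/(1.40−0.294)](e^(−0.294×1.43) − e^(−1.40×1.43)) + 3.449 e^(−1.40×1.43)
= 9.189 × (0.6568 − 0.1351) + 3.449 × 0.1351 = 5.260 mg/L.
DO = 10.4 − 5.260 = 5.140 mg/L.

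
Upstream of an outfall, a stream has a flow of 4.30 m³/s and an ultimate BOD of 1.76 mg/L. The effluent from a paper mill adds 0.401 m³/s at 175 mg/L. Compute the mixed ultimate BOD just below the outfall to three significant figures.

16.5 mg/L

Flow-weighted mixing: C = (Q_r C_r + Q_w C_w)/(Q_r + Q_w)
= (4.30×1.76 + 0.401×175)/(4.30 + 0.401) = 77.74/4.701 = 16.54 mg/L.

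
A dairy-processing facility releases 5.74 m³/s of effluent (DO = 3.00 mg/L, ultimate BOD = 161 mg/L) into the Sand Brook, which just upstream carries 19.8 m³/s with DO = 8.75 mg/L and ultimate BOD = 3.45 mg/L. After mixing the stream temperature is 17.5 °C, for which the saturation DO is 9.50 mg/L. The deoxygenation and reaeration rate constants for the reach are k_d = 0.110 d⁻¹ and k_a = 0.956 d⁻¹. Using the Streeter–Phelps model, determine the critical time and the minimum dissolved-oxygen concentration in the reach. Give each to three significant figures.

t_c ≈ 1.94 d; minimum DO ≈ 5.89 mg/L

Mixed DO = (19.8×8.75 + 5.74×3.00)/(19.8+5.74) = 190.5/25.54 = 7.458 mg/L.
Mixed L₀ = (19.8×3.45 + 5.74×161)/(25.54) = 992.5/25.54 = 38.86 mg/L.
Initial deficit D₀ = C_s − DO₀ = 9.50 − 7.458 = 2.042 mg/L.
t_c = (1/0.8460) ln[(0.956/0.110)(1 − 2.042×0.8460/(0.110×38.86))] = 1.182 × ln(5.178) = 1.944 d.
D_c = (0.110/0.956) × 38.86 × e^(−0.110×1.944) = 0.1151 × 38.86 × 0.8075 = 3.610 mg/L.
Minimum DO = 9.50 − 3.610 = 5.890 mg/L.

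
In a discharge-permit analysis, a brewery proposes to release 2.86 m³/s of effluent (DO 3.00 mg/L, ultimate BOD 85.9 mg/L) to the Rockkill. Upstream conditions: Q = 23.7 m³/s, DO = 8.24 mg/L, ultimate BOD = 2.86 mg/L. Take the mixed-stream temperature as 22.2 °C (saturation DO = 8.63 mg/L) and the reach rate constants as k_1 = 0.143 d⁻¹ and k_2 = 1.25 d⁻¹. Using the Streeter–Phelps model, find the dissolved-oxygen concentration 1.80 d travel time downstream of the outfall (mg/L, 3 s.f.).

DO ≈ 7.51 mg/L

Mixed DO = (23.7×8.24 + 2.86×3.00)/(23.7+2.86) = 203.9/26.56 = 7.676 mg/L.
Mixed L₀ = (23.7×2.86 + 2.86×85.9)/(26.56) = 313.5/26.56 = 11.80 mg/L.
Initial deficit D₀ = C_s − DO₀ = 8.63 − 7.676 = 0.9542 mg/L.
D(1.80) = [0.143×11.80/(1.25−0.143)](e^(−0.143×1.80) − e^(−1.25×1.80)) + 0.9542 e^(−1.25×1.80)
= 1.525 × (0.7731 − 0.1054) + 0.9542 × 0.1054 = 1.118 mg/L.
DO = 8.63 − 1.118 = 7.512 mg/L.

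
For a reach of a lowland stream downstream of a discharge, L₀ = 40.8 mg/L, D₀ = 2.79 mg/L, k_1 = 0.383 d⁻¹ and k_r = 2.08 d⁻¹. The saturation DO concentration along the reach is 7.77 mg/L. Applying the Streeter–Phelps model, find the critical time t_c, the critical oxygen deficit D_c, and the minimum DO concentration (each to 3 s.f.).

t_c ≈ 0.784 d; D_c ≈ 5.56 mg/L; min DO ≈ 2.21 mg/L

t_c = [1/(k_r−k_1)] ln[(k_r/k_1)(1 − D₀(k_r−k_1)/(k_1 L₀))]
= [1/(2.08−0.383)] ln[(2.08/0.383)(1 − 2.79×1.697/(0.383×40.8))]
= (1/1.697) ln[5.431 × 0.6970] = 0.5893 × ln(3.785) = 0.5893 × 1.331 = 0.7844 d.
D_c = (k_1/k_r) L₀ e^(−k_1 t_c) = (0.383/2.08) × 40.8 × e^(−0.383×0.7844) = 0.1841 × 40.8 × 0.7405 = 5.563 mg/L.
Minimum DO = C_s − D_c = 7.77 − 5.563 = 2.207 mg/L.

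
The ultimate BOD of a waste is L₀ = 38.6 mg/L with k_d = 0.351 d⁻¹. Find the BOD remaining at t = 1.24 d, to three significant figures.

L_t = L₀ e^(−k_d t) = 38.6 × e^(−0.351×1.24) = 38.6 × 0.6471 = 24.98 mg/L.

L ≈ 25.0 mg/L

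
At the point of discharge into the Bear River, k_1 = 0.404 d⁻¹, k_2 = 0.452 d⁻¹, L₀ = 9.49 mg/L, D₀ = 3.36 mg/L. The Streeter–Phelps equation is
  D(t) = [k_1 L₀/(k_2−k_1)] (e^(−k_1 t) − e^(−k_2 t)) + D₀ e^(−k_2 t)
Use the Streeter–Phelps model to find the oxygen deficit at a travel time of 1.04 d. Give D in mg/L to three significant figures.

D ≈ 4.65 mg/L

k_1 L₀/(k_2−k_1) = 0.404×9.49/(0.452−0.404) = 3.834/0.04800 = 79.87 mg/L.
e^(−k_1 t) = e^(−0.404×1.040) = 0.6569; e^(−k_2 t) = e^(−0.452×1.040) = 0.6250.
D = 79.87 × (0.6569 − 0.6250) + 3.36 × 0.6250 = 2.555 + 2.100 = 4.655 mg/L.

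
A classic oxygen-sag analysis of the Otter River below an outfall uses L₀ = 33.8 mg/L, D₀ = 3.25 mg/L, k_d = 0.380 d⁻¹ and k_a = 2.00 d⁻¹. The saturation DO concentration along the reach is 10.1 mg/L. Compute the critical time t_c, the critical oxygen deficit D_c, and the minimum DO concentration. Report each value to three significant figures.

At the critical point dD/dt = 0, so k_d L₀ e^(−k_d t) = k_a D. Substituting D(t) from the Streeter–Phelps equation and solving for t gives
t_c = ln[(k_a/k_d)(1 − D₀(k_a−k_d)/(k_d L₀))] / (k_a−k_d).
Here k_a−k_d = 1.620 d⁻¹ and 1 − D₀(k_a−k_d)/(k_d L₀) = 1 − 3.25×1.620/(0.380×33.8) = 0.5901, so
t_c = ln(5.263 × 0.5901) / 1.620 = 1.133 / 1.620 = 0.6995 d.
D_c = (k_d/k_a) L₀ e^(−k_d t_c) = (0.380/2.00) × 33.8 × e^(−0.380×0.6995) = 0.1900 × 33.8 × 0.7666 = 4.923 mg/L.
Minimum DO = C_s − D_c = 10.1 − 4.923 = 5.177 mg/L.

t_c ≈ 0.700 d; D_c ≈ 4.92 mg/L; min DO ≈ 5.18 mg/L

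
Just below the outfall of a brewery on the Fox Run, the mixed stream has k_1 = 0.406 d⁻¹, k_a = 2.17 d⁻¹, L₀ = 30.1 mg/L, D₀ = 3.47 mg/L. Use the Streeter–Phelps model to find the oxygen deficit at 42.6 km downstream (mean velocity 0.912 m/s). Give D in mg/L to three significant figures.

Travel time t = x/v = 42.6 km / (0.912 m/s) = 42600 m / 0.912 m/s = 46710 s = 0.5406 d.
k_1 L₀/(k_a−k_1) = 0.406×30.1/(2.17−0.406) = 12.22/1.764 = 6.928 mg/L.
e^(−k_1 t) = e^(−0.406×0.5406) = 0.8029; e^(−k_a t) = e^(−2.17×0.5406) = 0.3094.
D = 6.928 × (0.8029 − 0.3094) + 3.47 × 0.3094 = 3.419 + 1.074 = 4.493 mg/L.

D ≈ 4.49 mg/L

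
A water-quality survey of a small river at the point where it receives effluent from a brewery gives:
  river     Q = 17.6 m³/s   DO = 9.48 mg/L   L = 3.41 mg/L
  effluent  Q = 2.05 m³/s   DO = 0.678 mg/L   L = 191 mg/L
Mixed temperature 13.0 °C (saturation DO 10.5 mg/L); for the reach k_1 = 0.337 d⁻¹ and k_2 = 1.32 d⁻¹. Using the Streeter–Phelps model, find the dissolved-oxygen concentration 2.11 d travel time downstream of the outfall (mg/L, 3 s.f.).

Mixed DO = (17.6×9.48 + 2.05×0.678)/(17.6+2.05) = 168.2/19.65 = 8.562 mg/L.
Mixed L₀ = (17.6×3.41 + 2.05×191)/(19.65) = 451.6/19.65 = 22.98 mg/L.
Initial deficit D₀ = C_s − DO₀ = 10.5 − 8.562 = 1.938 mg/L.
D(2.11) = [0.337×22.98/(1.32−0.337)](e^(−0.337×2.11) − e^(−1.32×2.11)) + 1.938 e^(−1.32×2.11)
= 7.878 × (0.4911 − 0.06172) + 1.938 × 0.06172 = 3.503 mg/L.
DO = 10.5 − 3.503 = 6.997 mg/L.

DO ≈ 7.00 mg/L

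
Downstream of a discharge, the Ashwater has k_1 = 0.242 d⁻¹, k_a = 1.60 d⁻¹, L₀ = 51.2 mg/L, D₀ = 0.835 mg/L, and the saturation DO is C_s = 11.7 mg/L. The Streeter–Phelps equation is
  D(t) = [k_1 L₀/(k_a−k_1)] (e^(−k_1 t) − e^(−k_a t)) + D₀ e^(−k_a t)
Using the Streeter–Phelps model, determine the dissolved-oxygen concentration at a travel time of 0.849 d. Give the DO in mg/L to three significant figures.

DO ≈ 6.40 mg/L

k_1 L₀/(k_a−k_1) = 0.242×51.2/(1.60−0.242) = 12.39/1.358 = 9.124 mg/L.
e^(−k_1 t) = e^(−0.242×0.8490) = 0.8143; e^(−k_a t) = e^(−1.60×0.8490) = 0.2571.
D = 9.124 × (0.8143 − 0.2571) + 0.835 × 0.2571 = 5.084 + 0.2147 = 5.299 mg/L.
DO = C_s − D = 11.7 − 5.299 = 6.401 mg/L.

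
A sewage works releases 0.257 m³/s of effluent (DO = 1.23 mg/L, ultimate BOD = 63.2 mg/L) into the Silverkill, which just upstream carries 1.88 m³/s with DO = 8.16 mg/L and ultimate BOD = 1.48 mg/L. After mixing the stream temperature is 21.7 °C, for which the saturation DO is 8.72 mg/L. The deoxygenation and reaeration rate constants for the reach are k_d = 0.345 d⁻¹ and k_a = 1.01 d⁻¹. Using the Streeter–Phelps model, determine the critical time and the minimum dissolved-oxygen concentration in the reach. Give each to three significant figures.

t_c ≈ 1.08 d; minimum DO ≈ 6.62 mg/L

Mixed DO = (1.88×8.16 + 0.257×1.23)/(1.88+0.257) = 15.66/2.137 = 7.327 mg/L.
Mixed L₀ = (1.88×1.48 + 0.257×63.2)/(2.137) = 19.02/2.137 = 8.903 mg/L.
Initial deficit D₀ = C_s − DO₀ = 8.72 − 7.327 = 1.393 mg/L.
t_c = (1/0.6650) ln[(1.01/0.345)(1 − 1.393×0.6650/(0.345×8.903))] = 1.504 × ln(2.044) = 1.075 d.
D_c = (0.345/1.01) × 8.903 × e^(−0.345×1.075) = 0.3416 × 8.903 × 0.6901 = 2.098 mg/L.
Minimum DO = 8.72 − 2.098 = 6.622 mg/L.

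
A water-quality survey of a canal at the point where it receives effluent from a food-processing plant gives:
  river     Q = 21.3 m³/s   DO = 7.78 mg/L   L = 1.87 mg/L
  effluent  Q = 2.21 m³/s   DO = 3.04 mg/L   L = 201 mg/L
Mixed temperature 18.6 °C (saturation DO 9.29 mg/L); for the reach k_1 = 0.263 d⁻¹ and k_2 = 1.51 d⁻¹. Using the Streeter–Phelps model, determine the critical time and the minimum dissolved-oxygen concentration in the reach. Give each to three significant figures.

t_c ≈ 0.922 d; minimum DO ≈ 6.48 mg/L

Mixed DO = (21.3×7.78 + 2.21×3.04)/(21.3+2.21) = 172.4/23.51 = 7.334 mg/L.
Mixed L₀ = (21.3×1.87 + 2.21×201)/(23.51) = 484.0/23.51 = 20.59 mg/L.
Initial deficit D₀ = C_s − DO₀ = 9.29 − 7.334 = 1.956 mg/L.
t_c = (1/1.247) ln[(1.51/0.263)(1 − 1.956×1.247/(0.263×20.59))] = 0.8019 × ln(3.156) = 0.9216 d.
D_c = (0.263/1.51) × 20.59 × e^(−0.263×0.9216) = 0.1742 × 20.59 × 0.7848 = 2.814 mg/L.
Minimum DO = 9.29 − 2.814 = 6.476 mg/L.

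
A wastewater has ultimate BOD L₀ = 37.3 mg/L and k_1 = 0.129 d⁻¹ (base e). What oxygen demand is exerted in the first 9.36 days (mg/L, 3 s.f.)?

y ≈ 26.1 mg/L

y_t = L₀(1 − e^(−k_1 t)) = 37.3 × (1 − e^(−0.129×9.36))
= 37.3 × (1 − 0.2990) = 37.3 × 0.7010 = 26.15 mg/L.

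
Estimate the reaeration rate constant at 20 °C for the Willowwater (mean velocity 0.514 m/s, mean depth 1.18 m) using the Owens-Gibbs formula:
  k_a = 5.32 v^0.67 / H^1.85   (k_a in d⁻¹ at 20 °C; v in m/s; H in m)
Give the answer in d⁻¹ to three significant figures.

k_a ≈ 2.51 d⁻¹

k_a = 5.32 × 0.514^0.67 / 1.18^1.85 = 5.32 × 0.6402 / 1.358 = 2.508 d⁻¹.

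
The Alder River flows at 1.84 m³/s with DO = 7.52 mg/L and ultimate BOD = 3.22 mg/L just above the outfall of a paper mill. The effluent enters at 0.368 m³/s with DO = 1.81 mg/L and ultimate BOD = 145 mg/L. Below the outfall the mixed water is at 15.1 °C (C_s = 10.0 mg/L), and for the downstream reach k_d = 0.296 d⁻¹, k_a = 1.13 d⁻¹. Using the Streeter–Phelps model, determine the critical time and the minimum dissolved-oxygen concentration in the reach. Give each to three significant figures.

t_c ≈ 1.07 d; minimum DO ≈ 4.88 mg/L

Mixed DO = (1.84×7.52 + 0.368×1.81)/(1.84+0.368) = 14.50/2.208 = 6.568 mg/L.
Mixed L₀ = (1.84×3.22 + 0.368×145)/(2.208) = 59.28/2.208 = 26.85 mg/L.
Initial deficit D₀ = C_s − DO₀ = 10.0 − 6.568 = 3.432 mg/L.
t_c = (1/0.8340) ln[(1.13/0.296)(1 − 3.432×0.8340/(0.296×26.85))] = 1.199 × ln(2.443) = 1.071 d.
D_c = (0.296/1.13) × 26.85 × e^(−0.296×1.071) = 0.2619 × 26.85 × 0.7283 = 5.123 mg/L.
Minimum DO = 10.0 − 5.123 = 4.877 mg/L.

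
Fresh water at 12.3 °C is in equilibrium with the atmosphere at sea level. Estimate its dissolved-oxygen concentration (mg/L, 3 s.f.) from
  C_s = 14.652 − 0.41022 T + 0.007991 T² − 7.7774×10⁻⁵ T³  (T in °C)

C_s = 14.652 − 0.41022×12.3 + 0.007991×12.3² − 7.7774×10⁻⁵×12.3³ = 10.67 mg/L.

C_s ≈ 10.7 mg/L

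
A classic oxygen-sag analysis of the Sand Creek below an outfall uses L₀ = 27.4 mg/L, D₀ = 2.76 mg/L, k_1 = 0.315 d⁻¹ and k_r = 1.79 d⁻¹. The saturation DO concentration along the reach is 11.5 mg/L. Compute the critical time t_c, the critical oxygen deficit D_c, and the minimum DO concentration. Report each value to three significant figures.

With k_r/k_1 = 5.683 and 1 − D₀(k_r−k_1)/(k_1 L₀) = 0.5283,
t_c = ln(5.683 × 0.5283) / (1.79 − 0.315) = ln(3.002) / 1.475 = 1.099/1.475 = 0.7453 d.
D_c = (k_1/k_r) L₀ e^(−k_1 t_c) = (0.315/1.79) × 27.4 × e^(−0.315×0.7453) = 0.1760 × 27.4 × 0.7907 = 3.813 mg/L.
Minimum DO = C_s − D_c = 11.5 − 3.813 = 7.687 mg/L.

t_c ≈ 0.745 d; D_c ≈ 3.81 mg/L; min DO ≈ 7.69 mg/L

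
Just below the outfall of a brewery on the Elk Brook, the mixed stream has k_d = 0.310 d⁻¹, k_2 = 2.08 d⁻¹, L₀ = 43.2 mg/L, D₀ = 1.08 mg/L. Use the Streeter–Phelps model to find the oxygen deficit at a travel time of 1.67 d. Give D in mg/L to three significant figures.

k_d L₀/(k_2−k_d) = 0.310×43.2/(2.08−0.310) = 13.39/1.770 = 7.566 mg/L.
e^(−k_d t) = e^(−0.310×1.670) = 0.5959; e^(−k_2 t) = e^(−2.08×1.670) = 0.03101.
D = 7.566 × (0.5959 − 0.03101) + 1.08 × 0.03101 = 4.274 + 0.03349 = 4.307 mg/L.

D ≈ 4.31 mg/L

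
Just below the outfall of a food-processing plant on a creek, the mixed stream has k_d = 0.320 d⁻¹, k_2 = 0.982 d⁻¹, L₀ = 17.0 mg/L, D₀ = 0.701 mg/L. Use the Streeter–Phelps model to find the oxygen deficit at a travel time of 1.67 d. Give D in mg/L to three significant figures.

D ≈ 3.36 mg/L

k_d L₀/(k_2−k_d) = 0.320×17.0/(0.982−0.320) = 5.440/0.6620 = 8.218 mg/L.
e^(−k_d t) = e^(−0.320×1.670) = 0.5860; e^(−k_2 t) = e^(−0.982×1.670) = 0.1940.
D = 8.218 × (0.5860 − 0.1940) + 0.701 × 0.1940 = 3.222 + 0.1360 = 3.357 mg/L.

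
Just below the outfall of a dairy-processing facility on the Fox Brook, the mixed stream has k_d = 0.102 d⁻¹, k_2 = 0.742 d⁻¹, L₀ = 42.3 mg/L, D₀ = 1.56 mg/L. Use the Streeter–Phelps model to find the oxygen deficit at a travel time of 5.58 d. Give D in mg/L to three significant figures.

k_d L₀/(k_2−k_d) = 0.102×42.3/(0.742−0.102) = 4.315/0.6400 = 6.742 mg/L.
e^(−k_d t) = e^(−0.102×5.580) = 0.5660; e^(−k_2 t) = e^(−0.742×5.580) = 0.01592.
D = 6.742 × (0.5660 − 0.01592) + 1.56 × 0.01592 = 3.708 + 0.02483 = 3.733 mg/L.

D ≈ 3.73 mg/L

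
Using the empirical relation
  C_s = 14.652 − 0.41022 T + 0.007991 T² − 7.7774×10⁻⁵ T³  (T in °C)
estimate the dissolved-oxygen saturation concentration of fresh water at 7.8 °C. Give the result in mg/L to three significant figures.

C_s = 14.652 − 0.41022×7.8 + 0.007991×7.8² − 7.7774×10⁻⁵×7.8³ = 11.90 mg/L.

C_s ≈ 11.9 mg/L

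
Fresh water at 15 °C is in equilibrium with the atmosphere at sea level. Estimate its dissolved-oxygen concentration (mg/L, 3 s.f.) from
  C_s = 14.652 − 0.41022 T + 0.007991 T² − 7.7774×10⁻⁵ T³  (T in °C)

C_s ≈ 10.0 mg/L

C_s = 14.652 − 0.41022×15 + 0.007991×15² − 7.7774×10⁻⁵×15³ = 10.03 mg/L.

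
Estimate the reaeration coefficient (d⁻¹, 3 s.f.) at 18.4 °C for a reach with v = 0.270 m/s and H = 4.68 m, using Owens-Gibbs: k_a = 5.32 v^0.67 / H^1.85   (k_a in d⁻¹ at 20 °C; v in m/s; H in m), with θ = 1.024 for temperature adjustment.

k_a(20) = 5.32 × 0.270^0.67 / 4.68^1.85 = 5.32 × 0.4159 / 17.38 = 0.1273 d⁻¹.
k_a(18.4) = 0.1273 × 1.024^(18.4−20) = 0.1273 × 0.9628 = 0.1226 d⁻¹.

k_a ≈ 0.123 d⁻¹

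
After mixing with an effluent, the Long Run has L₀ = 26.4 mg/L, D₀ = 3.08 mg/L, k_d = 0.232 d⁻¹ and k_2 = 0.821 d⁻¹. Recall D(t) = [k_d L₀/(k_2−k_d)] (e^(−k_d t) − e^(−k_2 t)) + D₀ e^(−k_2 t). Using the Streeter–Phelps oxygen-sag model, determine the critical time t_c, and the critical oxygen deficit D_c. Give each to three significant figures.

t_c ≈ 1.55 d; D_c ≈ 5.21 mg/L

At the critical point dD/dt = 0, so k_d L₀ e^(−k_d t) = k_2 D. Substituting D(t) from the Streeter–Phelps equation and solving for t gives
t_c = ln[(k_2/k_d)(1 − D₀(k_2−k_d)/(k_d L₀))] / (k_2−k_d).
Here k_2−k_d = 0.5890 d⁻¹ and 1 − D₀(k_2−k_d)/(k_d L₀) = 1 − 3.08×0.5890/(0.232×26.4) = 0.7038, so
t_c = ln(3.539 × 0.7038) / 0.5890 = 0.9125 / 0.5890 = 1.549 d.
L(t_c) = L₀ e^(−k_d t_c) = 26.4 × 0.6981 = 18.43 mg/L, and at the critical point k_2 D_c = k_d L, so D_c = (0.232/0.821) × 18.43 = 5.208 mg/L.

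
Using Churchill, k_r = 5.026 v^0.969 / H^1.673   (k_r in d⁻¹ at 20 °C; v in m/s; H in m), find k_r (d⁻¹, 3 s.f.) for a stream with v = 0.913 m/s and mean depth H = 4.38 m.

k_r ≈ 0.389 d⁻¹

k_r = 5.026 × 0.913^0.969 / 4.38^1.673 = 5.026 × 0.9156 / 11.84 = 0.3888 d⁻¹.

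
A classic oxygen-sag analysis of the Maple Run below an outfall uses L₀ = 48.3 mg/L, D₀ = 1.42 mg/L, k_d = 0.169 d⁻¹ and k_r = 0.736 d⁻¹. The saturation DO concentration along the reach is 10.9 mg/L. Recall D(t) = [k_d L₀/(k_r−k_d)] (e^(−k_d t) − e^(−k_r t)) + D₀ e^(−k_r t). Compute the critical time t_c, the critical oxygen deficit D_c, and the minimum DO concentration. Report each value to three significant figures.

t_c ≈ 2.41 d; D_c ≈ 7.38 mg/L; min DO ≈ 3.52 mg/L

At the critical point dD/dt = 0, so k_d L₀ e^(−k_d t) = k_r D. Substituting D(t) from the Streeter–Phelps equation and solving for t gives
t_c = ln[(k_r/k_d)(1 − D₀(k_r−k_d)/(k_d L₀))] / (k_r−k_d).
Here k_r−k_d = 0.5670 d⁻¹ and 1 − D₀(k_r−k_d)/(k_d L₀) = 1 − 1.42×0.5670/(0.169×48.3) = 0.9014, so
t_c = ln(4.355 × 0.9014) / 0.5670 = 1.367 / 0.5670 = 2.412 d.
L(t_c) = L₀ e^(−k_d t_c) = 48.3 × 0.6652 = 32.13 mg/L, and at the critical point k_r D_c = k_d L, so D_c = (0.169/0.736) × 32.13 = 7.378 mg/L.
Minimum DO = C_s − D_c = 10.9 − 7.378 = 3.522 mg/L.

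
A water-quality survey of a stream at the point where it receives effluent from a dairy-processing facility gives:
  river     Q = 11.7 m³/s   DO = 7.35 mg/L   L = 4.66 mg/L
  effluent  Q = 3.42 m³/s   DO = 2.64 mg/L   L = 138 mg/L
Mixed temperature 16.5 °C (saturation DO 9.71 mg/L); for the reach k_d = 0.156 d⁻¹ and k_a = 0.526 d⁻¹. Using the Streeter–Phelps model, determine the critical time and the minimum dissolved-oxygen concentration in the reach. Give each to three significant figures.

Mixed DO = (11.7×7.35 + 3.42×2.64)/(11.7+3.42) = 95.02/15.12 = 6.285 mg/L.
Mixed L₀ = (11.7×4.66 + 3.42×138)/(15.12) = 526.5/15.12 = 34.82 mg/L.
Initial deficit D₀ = C_s − DO₀ = 9.71 − 6.285 = 3.425 mg/L.
t_c = (1/0.3700) ln[(0.526/0.156)(1 − 3.425×0.3700/(0.156×34.82))] = 2.703 × ln(2.585) = 2.567 d.
D_c = (0.156/0.526) × 34.82 × e^(−0.156×2.567) = 0.2966 × 34.82 × 0.6700 = 6.919 mg/L.
Minimum DO = 9.71 − 6.919 = 2.791 mg/L.

t_c ≈ 2.57 d; minimum DO ≈ 2.79 mg/L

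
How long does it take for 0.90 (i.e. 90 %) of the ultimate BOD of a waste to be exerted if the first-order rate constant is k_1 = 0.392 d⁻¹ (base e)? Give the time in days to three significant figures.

t ≈ 5.87 d

y/L₀ = 1 − e^(−k_1 t) = 0.90 ⇒ e^(−k_1 t) = 0.100
t = −ln(0.100) / 0.392 = 2.303 / 0.392 = 5.874 d.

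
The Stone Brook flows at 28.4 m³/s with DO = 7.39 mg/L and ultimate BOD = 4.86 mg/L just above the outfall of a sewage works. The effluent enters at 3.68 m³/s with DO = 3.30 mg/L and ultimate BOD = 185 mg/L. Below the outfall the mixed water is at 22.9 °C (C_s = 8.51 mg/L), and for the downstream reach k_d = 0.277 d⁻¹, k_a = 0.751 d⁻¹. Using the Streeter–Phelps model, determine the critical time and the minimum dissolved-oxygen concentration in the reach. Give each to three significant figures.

t_c ≈ 1.87 d; minimum DO ≈ 2.90 mg/L

Mixed DO = (28.4×7.39 + 3.68×3.30)/(28.4+3.68) = 222.0/32.08 = 6.921 mg/L.
Mixed L₀ = (28.4×4.86 + 3.68×185)/(32.08) = 818.8/32.08 = 25.52 mg/L.
Initial deficit D₀ = C_s − DO₀ = 8.51 − 6.921 = 1.589 mg/L.
t_c = (1/0.4740) ln[(0.751/0.277)(1 − 1.589×0.4740/(0.277×25.52))] = 2.110 × ln(2.422) = 1.867 d.
D_c = (0.277/0.751) × 25.52 × e^(−0.277×1.867) = 0.3688 × 25.52 × 0.5963 = 5.614 mg/L.
Minimum DO = 8.51 − 5.614 = 2.896 mg/L.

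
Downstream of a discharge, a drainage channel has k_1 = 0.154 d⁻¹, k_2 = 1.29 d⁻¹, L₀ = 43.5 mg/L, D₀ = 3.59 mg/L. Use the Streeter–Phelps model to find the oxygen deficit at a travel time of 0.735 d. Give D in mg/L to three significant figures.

k_1 L₀/(k_2−k_1) = 0.154×43.5/(1.29−0.154) = 6.699/1.136 = 5.897 mg/L.
e^(−k_1 t) = e^(−0.154×0.7350) = 0.8930; e^(−k_2 t) = e^(−1.29×0.7350) = 0.3875.
D = 5.897 × (0.8930 − 0.3875) + 3.59 × 0.3875 = 2.981 + 1.391 = 4.372 mg/L.

D ≈ 4.37 mg/L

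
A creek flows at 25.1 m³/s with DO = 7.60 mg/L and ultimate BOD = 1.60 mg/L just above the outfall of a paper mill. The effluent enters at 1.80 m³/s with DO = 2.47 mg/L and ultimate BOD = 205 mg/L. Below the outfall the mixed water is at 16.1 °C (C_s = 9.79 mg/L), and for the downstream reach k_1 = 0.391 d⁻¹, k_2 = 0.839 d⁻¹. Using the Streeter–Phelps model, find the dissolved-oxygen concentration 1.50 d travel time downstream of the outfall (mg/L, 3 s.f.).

Mixed DO = (25.1×7.60 + 1.80×2.47)/(25.1+1.80) = 195.2/26.90 = 7.257 mg/L.
Mixed L₀ = (25.1×1.60 + 1.80×205)/(26.90) = 409.2/26.90 = 15.21 mg/L.
Initial deficit D₀ = C_s − DO₀ = 9.79 − 7.257 = 2.533 mg/L.
D(1.50) = [0.391×15.21/(0.839−0.391)](e^(−0.391×1.50) − e^(−0.839×1.50)) + 2.533 e^(−0.839×1.50)
= 13.28 × (0.5563 − 0.2841) + 2.533 × 0.2841 = 4.333 mg/L.
DO = 9.79 − 4.333 = 5.457 mg/L.

DO ≈ 5.46 mg/L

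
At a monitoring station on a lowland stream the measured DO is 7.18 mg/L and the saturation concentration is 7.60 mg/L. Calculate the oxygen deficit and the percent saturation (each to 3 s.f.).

D ≈ 0.420 mg/L; 94.5 % saturation

D = C_s − C = 7.60 − 7.18 = 0.420 mg/L.
% saturation = 7.18/7.60 × 100 = 94.5 %.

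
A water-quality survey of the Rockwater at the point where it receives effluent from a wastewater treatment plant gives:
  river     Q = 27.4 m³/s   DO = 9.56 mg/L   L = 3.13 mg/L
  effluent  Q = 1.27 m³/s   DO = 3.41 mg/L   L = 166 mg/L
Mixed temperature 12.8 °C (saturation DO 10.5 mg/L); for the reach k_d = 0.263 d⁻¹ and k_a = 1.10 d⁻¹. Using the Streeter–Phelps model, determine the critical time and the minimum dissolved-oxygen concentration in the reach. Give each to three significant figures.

t_c ≈ 1.15 d; minimum DO ≈ 8.67 mg/L

Mixed DO = (27.4×9.56 + 1.27×3.41)/(27.4+1.27) = 266.3/28.67 = 9.288 mg/L.
Mixed L₀ = (27.4×3.13 + 1.27×166)/(28.67) = 296.6/28.67 = 10.34 mg/L.
Initial deficit D₀ = C_s − DO₀ = 10.5 − 9.288 = 1.212 mg/L.
t_c = (1/0.8370) ln[(1.10/0.263)(1 − 1.212×0.8370/(0.263×10.34))] = 1.195 × ln(2.622) = 1.152 d.
D_c = (0.263/1.10) × 10.34 × e^(−0.263×1.152) = 0.2391 × 10.34 × 0.7386 = 1.827 mg/L.
Minimum DO = 10.5 − 1.827 = 8.673 mg/L.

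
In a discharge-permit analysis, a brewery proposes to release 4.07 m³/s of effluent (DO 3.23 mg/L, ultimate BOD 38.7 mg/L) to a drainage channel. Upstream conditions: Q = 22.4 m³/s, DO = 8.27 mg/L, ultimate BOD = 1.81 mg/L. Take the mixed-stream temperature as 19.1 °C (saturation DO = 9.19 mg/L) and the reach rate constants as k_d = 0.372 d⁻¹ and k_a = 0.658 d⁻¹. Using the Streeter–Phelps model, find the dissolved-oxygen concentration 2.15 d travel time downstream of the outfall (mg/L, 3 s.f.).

Mixed DO = (22.4×8.27 + 4.07×3.23)/(22.4+4.07) = 198.4/26.47 = 7.495 mg/L.
Mixed L₀ = (22.4×1.81 + 4.07×38.7)/(26.47) = 198.1/26.47 = 7.482 mg/L.
Initial deficit D₀ = C_s − DO₀ = 9.19 − 7.495 = 1.695 mg/L.
D(2.15) = [0.372×7.482/(0.658−0.372)](e^(−0.372×2.15) − e^(−0.658×2.15)) + 1.695 e^(−0.658×2.15)
= 9.732 × (0.4494 − 0.2430) + 1.695 × 0.2430 = 2.421 mg/L.
DO = 9.19 − 2.421 = 6.769 mg/L.

DO ≈ 6.77 mg/L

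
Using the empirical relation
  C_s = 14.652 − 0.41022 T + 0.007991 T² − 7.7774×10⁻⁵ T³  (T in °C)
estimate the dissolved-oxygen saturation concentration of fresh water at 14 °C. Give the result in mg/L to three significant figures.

C_s ≈ 10.3 mg/L

C_s = 14.652 − 0.41022×14 + 0.007991×14² − 7.7774×10⁻⁵×14³ = 10.26 mg/L.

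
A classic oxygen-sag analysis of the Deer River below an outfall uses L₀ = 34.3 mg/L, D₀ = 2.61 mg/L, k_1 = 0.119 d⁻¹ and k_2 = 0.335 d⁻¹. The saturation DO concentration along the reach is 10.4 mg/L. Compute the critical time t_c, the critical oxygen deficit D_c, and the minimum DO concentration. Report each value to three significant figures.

t_c ≈ 4.10 d; D_c ≈ 7.48 mg/L; min DO ≈ 2.92 mg/L

With k_2/k_1 = 2.815 and 1 − D₀(k_2−k_1)/(k_1 L₀) = 0.8619,
t_c = ln(2.815 × 0.8619) / (0.335 − 0.119) = ln(2.426) / 0.2160 = 0.8864/0.2160 = 4.104 d.
D_c = (k_1/k_2) L₀ e^(−k_1 t_c) = (0.119/0.335) × 34.3 × e^(−0.119×4.104) = 0.3552 × 34.3 × 0.6137 = 7.477 mg/L.
Minimum DO = C_s − D_c = 10.4 − 7.477 = 2.923 mg/L.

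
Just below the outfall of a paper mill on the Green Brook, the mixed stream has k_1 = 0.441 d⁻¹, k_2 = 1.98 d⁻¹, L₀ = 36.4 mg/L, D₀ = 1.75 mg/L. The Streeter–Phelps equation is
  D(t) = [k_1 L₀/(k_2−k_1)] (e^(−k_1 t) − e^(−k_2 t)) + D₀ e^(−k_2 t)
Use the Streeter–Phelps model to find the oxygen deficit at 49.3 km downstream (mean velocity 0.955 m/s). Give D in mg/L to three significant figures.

D ≈ 5.36 mg/L

Travel time t = x/v = 49.3 km / (0.955 m/s) = 49300 m / 0.955 m/s = 51620 s = 0.5975 d.
k_1 L₀/(k_2−k_1) = 0.441×36.4/(1.98−0.441) = 16.05/1.539 = 10.43 mg/L.
e^(−k_1 t) = e^(−0.441×0.5975) = 0.7684; e^(−k_2 t) = e^(−1.98×0.5975) = 0.3063.
D = 10.43 × (0.7684 − 0.3063) + 1.75 × 0.3063 = 4.819 + 0.5361 = 5.355 mg/L.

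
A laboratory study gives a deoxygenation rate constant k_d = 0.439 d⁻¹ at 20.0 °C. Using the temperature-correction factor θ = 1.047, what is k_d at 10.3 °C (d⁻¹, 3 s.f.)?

k_d ≈ 0.281 d⁻¹

k_d(T₂) = k_d(T₁) · θ^(T₂−T₁) = 0.439 × 1.047^(10.3−20.0)
= 0.439 × 1.047^-9.70 = 0.439 × 0.6405 = 0.2812 d⁻¹.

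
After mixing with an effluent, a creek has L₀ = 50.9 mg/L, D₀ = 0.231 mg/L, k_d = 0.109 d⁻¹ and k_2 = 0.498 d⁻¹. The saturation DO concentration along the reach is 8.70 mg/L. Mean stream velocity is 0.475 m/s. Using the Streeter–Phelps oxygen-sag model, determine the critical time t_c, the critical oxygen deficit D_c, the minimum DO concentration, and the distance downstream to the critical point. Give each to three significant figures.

At the critical point dD/dt = 0, so k_d L₀ e^(−k_d t) = k_2 D. Substituting D(t) from the Streeter–Phelps equation and solving for t gives
t_c = ln[(k_2/k_d)(1 − D₀(k_2−k_d)/(k_d L₀))] / (k_2−k_d).
Here k_2−k_d = 0.3890 d⁻¹ and 1 − D₀(k_2−k_d)/(k_d L₀) = 1 − 0.231×0.3890/(0.109×50.9) = 0.9838, so
t_c = ln(4.569 × 0.9838) / 0.3890 = 1.503 / 0.3890 = 3.864 d.
D_c = (k_d/k_2) L₀ e^(−k_d t_c) = (0.109/0.498) × 50.9 × e^(−0.109×3.864) = 0.2189 × 50.9 × 0.6563 = 7.312 mg/L.
Minimum DO = C_s − D_c = 8.70 − 7.312 = 1.388 mg/L.
x_c = v t_c = 0.475 m/s × 3.864 d × 86400 s/d = 158600 m ≈ 159 km.

t_c ≈ 3.86 d; D_c ≈ 7.31 mg/L; min DO ≈ 1.39 mg/L; x_c ≈ 159 km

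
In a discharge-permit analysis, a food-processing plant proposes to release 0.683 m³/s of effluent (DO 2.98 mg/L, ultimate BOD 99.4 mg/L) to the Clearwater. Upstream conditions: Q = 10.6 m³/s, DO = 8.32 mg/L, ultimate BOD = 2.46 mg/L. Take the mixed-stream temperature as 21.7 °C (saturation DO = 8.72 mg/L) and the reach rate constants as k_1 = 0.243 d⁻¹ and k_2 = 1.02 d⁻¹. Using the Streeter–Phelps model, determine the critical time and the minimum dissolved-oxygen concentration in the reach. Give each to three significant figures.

t_c ≈ 1.43 d; minimum DO ≈ 7.32 mg/L

Mixed DO = (10.6×8.32 + 0.683×2.98)/(10.6+0.683) = 90.23/11.28 = 7.997 mg/L.
Mixed L₀ = (10.6×2.46 + 0.683×99.4)/(11.28) = 93.97/11.28 = 8.328 mg/L.
Initial deficit D₀ = C_s − DO₀ = 8.72 − 7.997 = 0.7232 mg/L.
t_c = (1/0.7770) ln[(1.02/0.243)(1 − 0.7232×0.7770/(0.243×8.328))] = 1.287 × ln(3.032) = 1.428 d.
D_c = (0.243/1.02) × 8.328 × e^(−0.243×1.428) = 0.2382 × 8.328 × 0.7069 = 1.402 mg/L.
Minimum DO = 8.72 − 1.402 = 7.318 mg/L.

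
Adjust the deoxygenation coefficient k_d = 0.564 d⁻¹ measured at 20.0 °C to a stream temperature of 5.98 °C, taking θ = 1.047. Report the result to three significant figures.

k_d(T₂) = k_d(T₁) · θ^(T₂−T₁) = 0.564 × 1.047^(5.98−20.0)
= 0.564 × 1.047^-14.0 = 0.564 × 0.5252 = 0.2962 d⁻¹.

k_d ≈ 0.296 d⁻¹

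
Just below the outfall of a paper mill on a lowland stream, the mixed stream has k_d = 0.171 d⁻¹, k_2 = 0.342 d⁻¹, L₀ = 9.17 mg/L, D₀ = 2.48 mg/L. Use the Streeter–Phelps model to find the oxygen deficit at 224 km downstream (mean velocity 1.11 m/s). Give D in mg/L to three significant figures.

D ≈ 3.14 mg/L

Travel time t = x/v = 224 km / (1.11 m/s) = 224000 m / 1.11 m/s = 201800 s = 2.336 d.
k_d L₀/(k_2−k_d) = 0.171×9.17/(0.342−0.171) = 1.568/0.1710 = 9.170 mg/L.
e^(−k_d t) = e^(−0.171×2.336) = 0.6707; e^(−k_2 t) = e^(−0.342×2.336) = 0.4499.
D = 9.170 × (0.6707 − 0.4499) + 2.48 × 0.4499 = 2.025 + 1.116 = 3.141 mg/L.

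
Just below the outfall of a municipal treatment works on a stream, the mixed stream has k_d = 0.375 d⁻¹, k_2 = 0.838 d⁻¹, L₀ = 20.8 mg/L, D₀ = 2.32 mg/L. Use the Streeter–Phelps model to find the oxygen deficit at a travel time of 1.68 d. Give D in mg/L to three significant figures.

D ≈ 5.42 mg/L

k_d L₀/(k_2−k_d) = 0.375×20.8/(0.838−0.375) = 7.800/0.4630 = 16.85 mg/L.
e^(−k_d t) = e^(−0.375×1.680) = 0.5326; e^(−k_2 t) = e^(−0.838×1.680) = 0.2447.
D = 16.85 × (0.5326 − 0.2447) + 2.32 × 0.2447 = 4.850 + 0.5676 = 5.418 mg/L.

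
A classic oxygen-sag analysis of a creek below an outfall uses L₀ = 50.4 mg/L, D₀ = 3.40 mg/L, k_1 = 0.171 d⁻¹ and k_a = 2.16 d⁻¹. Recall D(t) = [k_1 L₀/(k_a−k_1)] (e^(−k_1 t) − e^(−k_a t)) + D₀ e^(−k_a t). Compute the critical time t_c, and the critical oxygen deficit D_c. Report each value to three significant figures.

t_c ≈ 0.503 d; D_c ≈ 3.66 mg/L

At the critical point dD/dt = 0, so k_1 L₀ e^(−k_1 t) = k_a D. Substituting D(t) from the Streeter–Phelps equation and solving for t gives
t_c = ln[(k_a/k_1)(1 − D₀(k_a−k_1)/(k_1 L₀))] / (k_a−k_1).
Here k_a−k_1 = 1.989 d⁻¹ and 1 − D₀(k_a−k_1)/(k_1 L₀) = 1 − 3.40×1.989/(0.171×50.4) = 0.2153, so
t_c = ln(12.63 × 0.2153) / 1.989 = 1.001 / 1.989 = 0.5031 d.
D_c = (k_1/k_a) L₀ e^(−k_1 t_c) = (0.171/2.16) × 50.4 × e^(−0.171×0.5031) = 0.07917 × 50.4 × 0.9176 = 3.661 mg/L.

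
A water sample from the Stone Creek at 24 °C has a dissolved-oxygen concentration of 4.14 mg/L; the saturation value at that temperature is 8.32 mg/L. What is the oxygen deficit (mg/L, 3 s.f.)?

D = C_s − C = 8.32 − 4.14 = 4.18 mg/L.

D ≈ 4.18 mg/L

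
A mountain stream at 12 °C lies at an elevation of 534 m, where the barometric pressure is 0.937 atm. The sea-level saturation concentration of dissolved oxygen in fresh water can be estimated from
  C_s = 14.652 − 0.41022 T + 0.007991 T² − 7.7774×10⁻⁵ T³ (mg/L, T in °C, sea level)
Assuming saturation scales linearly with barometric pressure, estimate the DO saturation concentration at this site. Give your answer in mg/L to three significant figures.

At sea level: C_s = 14.652 − 0.41022×12 + 0.007991×12² − 7.7774×10⁻⁵×12³ = 10.75 mg/L.
Pressure correction: C_s' = 10.75 × 0.937 = 10.07 mg/L.

C_s ≈ 10.1 mg/L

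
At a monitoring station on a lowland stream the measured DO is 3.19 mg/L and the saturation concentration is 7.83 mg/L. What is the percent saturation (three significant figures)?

40.7 % saturation

% saturation = C/C_s × 100 = 3.19/7.83 × 100 = 40.7 %.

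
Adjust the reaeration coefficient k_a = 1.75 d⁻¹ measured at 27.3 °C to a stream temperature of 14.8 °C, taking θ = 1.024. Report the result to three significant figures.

k_a ≈ 1.30 d⁻¹

k_a(T₂) = k_a(T₁) · θ^(T₂−T₁) = 1.75 × 1.024^(14.8−27.3)
= 1.75 × 1.024^-12.5 = 1.75 × 0.7434 = 1.301 d⁻¹.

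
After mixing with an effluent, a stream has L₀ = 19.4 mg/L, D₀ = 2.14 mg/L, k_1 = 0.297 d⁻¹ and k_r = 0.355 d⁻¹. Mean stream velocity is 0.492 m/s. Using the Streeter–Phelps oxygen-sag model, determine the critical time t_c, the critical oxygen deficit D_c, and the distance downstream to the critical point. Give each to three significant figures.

t_c ≈ 2.70 d; D_c ≈ 7.28 mg/L; x_c ≈ 115 km

At the critical point dD/dt = 0, so k_1 L₀ e^(−k_1 t) = k_r D. Substituting D(t) from the Streeter–Phelps equation and solving for t gives
t_c = ln[(k_r/k_1)(1 − D₀(k_r−k_1)/(k_1 L₀))] / (k_r−k_1).
Here k_r−k_1 = 0.05800 d⁻¹ and 1 − D₀(k_r−k_1)/(k_1 L₀) = 1 − 2.14×0.05800/(0.297×19.4) = 0.9785, so
t_c = ln(1.195 × 0.9785) / 0.05800 = 0.1566 / 0.05800 = 2.700 d.
L(t_c) = L₀ e^(−k_1 t_c) = 19.4 × 0.4485 = 8.700 mg/L, and at the critical point k_r D_c = k_1 L, so D_c = (0.297/0.355) × 8.700 = 7.279 mg/L.
x_c = v t_c = 0.492 m/s × 2.700 d × 86400 s/d = 114800 m ≈ 115 km.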